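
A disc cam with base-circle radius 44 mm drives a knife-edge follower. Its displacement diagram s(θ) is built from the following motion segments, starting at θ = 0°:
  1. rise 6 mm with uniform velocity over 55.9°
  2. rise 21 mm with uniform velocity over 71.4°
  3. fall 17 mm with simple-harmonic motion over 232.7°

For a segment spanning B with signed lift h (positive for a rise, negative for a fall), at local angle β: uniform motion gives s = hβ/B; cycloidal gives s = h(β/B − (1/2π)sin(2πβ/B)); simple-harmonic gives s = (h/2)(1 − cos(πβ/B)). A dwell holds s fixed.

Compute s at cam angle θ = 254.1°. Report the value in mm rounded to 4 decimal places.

seg 1 [0°–55.9°] uniform, h=6: full span → s += 6 → s = 6.0000
seg 2 [55.9°–127.3°] uniform, h=21: full span → s += 21 → s = 27.0000
seg 3 [127.3°–360°] simple-harmonic, h=-17: θ=254.1° here. β=126.8, B=232.7. -17/2·(1 − cos(π·0.5449)) = -9.6952 → s = 17.3048

17.3048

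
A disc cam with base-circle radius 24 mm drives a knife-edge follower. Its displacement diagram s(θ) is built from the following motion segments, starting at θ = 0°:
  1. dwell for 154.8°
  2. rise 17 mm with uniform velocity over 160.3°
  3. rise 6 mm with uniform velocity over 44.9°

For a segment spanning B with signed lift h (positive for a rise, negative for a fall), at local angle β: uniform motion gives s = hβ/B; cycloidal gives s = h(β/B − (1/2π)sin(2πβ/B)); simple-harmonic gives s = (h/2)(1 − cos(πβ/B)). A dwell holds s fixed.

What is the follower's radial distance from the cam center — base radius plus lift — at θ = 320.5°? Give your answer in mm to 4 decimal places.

seg 1 [0°–154.8°] dwell: s stays 0.0000
seg 2 [154.8°–315.1°] uniform, h=17: full span → s += 17 → s = 17.0000
seg 3 [315.1°–360°] uniform, h=6: θ=320.5° here. β=5.4, B=44.9. 6·5.4/44.9 = 0.7216 → s = 17.7216
radial distance = base radius + s = 24 + 17.7216 = 41.7216

41.7216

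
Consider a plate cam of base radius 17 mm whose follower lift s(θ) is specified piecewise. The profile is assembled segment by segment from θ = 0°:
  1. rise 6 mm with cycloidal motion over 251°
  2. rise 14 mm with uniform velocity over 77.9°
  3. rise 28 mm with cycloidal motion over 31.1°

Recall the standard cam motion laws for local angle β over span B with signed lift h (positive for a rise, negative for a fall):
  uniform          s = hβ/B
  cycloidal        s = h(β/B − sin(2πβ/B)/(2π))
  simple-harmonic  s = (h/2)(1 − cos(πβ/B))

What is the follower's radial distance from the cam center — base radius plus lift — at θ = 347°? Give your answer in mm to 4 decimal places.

seg 1 [0°–251°] cycloidal, h=6: full span → s += 6 → s = 6.0000
seg 2 [251°–328.9°] uniform, h=14: full span → s += 14 → s = 20.0000
seg 3 [328.9°–360°] cycloidal, h=28: θ=347° here. β=18.1, B=31.1. 28·(0.5820 − sin(2π·0.5820)/(2π)) = 18.4914 → s = 38.4914
radial distance = base radius + s = 17 + 38.4914 = 55.4914

55.4914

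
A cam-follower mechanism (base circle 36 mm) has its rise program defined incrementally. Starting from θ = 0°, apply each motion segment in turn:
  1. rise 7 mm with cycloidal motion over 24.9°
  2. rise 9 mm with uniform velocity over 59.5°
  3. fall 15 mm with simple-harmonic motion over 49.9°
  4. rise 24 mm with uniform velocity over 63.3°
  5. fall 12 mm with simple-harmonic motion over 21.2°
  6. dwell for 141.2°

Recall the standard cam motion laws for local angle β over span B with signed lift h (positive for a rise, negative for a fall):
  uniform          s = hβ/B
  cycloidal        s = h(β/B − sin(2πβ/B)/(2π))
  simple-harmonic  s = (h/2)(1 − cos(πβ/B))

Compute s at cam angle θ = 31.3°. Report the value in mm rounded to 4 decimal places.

seg 1 [0°–24.9°] cycloidal, h=7: full span → s += 7 → s = 7.0000
seg 2 [24.9°–84.4°] uniform, h=9: θ=31.3° here. β=6.4, B=59.5. 9·6.4/59.5 = 0.9681 → s = 7.9681

7.9681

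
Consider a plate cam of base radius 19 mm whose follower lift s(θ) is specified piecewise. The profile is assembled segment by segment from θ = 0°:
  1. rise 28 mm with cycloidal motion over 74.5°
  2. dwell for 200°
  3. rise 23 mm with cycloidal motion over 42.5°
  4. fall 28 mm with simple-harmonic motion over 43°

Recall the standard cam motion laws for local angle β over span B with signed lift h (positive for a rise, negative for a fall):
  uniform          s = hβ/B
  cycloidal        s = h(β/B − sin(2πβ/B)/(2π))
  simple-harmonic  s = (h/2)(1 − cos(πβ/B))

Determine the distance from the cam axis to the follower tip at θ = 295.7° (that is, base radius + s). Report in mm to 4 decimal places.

seg 1 [0°–74.5°] cycloidal, h=28: full span → s += 28 → s = 28.0000
seg 2 [74.5°–274.5°] dwell: s stays 28.0000
seg 3 [274.5°–317°] cycloidal, h=23: θ=295.7° here. β=21.2, B=42.5. 23·(0.4988 − sin(2π·0.4988)/(2π)) = 11.4459 → s = 39.4459
radial distance = base radius + s = 19 + 39.4459 = 58.4459

58.4459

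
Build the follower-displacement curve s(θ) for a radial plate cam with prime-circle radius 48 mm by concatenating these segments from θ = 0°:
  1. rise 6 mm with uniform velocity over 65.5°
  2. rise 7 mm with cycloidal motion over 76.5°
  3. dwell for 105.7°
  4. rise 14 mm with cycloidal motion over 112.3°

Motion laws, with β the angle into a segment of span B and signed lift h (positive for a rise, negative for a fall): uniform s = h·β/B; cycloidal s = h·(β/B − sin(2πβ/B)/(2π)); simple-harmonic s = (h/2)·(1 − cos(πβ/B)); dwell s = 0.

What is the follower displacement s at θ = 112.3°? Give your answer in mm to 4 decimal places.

seg 1 [0°–65.5°] uniform, h=6: full span → s += 6 → s = 6.0000
seg 2 [65.5°–142°] cycloidal, h=7: θ=112.3° here. β=46.8, B=76.5. 7·(0.6118 − sin(2π·0.6118)/(2π)) = 5.0020 → s = 11.0020

11.0020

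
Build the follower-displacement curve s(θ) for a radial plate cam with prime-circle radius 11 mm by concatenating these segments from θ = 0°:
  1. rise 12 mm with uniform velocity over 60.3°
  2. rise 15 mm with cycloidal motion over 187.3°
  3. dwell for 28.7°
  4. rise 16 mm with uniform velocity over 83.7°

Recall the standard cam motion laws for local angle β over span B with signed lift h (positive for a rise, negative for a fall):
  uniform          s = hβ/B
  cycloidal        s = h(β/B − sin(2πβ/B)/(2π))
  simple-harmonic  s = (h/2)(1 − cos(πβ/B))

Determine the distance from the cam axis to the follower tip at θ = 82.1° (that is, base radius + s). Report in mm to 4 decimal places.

seg 1 [0°–60.3°] uniform, h=12: full span → s += 12 → s = 12.0000
seg 2 [60.3°–247.6°] cycloidal, h=15: θ=82.1° here. β=21.8, B=187.3. 15·(0.1164 − sin(2π·0.1164)/(2π)) = 0.1515 → s = 12.1515
radial distance = base radius + s = 11 + 12.1515 = 23.1515

23.1515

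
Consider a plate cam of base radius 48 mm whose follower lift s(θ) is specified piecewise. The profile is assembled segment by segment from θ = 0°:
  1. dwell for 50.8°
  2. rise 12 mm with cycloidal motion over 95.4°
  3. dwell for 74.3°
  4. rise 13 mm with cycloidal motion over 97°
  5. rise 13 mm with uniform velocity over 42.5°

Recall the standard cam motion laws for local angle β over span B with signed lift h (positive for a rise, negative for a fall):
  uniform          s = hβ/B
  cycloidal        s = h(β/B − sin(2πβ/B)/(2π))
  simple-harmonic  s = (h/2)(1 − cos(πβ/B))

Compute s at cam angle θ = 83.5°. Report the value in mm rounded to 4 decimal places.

seg 1 [0°–50.8°] dwell: s stays 0.0000
seg 2 [50.8°–146.2°] cycloidal, h=12: θ=83.5° here. β=32.7, B=95.4. 12·(0.3428 − sin(2π·0.3428)/(2π)) = 2.5187 → s = 2.5187

2.5187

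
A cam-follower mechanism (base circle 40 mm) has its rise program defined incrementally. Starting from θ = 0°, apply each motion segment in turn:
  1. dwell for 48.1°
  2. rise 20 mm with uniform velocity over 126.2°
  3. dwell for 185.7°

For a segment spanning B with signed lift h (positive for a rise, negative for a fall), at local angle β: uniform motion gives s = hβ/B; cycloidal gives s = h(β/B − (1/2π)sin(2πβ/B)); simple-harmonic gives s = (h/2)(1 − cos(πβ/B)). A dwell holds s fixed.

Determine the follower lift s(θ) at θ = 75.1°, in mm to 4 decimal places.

seg 1 [0°–48.1°] dwell: s stays 0.0000
seg 2 [48.1°–174.3°] uniform, h=20: θ=75.1° here. β=27, B=126.2. 20·27/126.2 = 4.2789 → s = 4.2789

4.2789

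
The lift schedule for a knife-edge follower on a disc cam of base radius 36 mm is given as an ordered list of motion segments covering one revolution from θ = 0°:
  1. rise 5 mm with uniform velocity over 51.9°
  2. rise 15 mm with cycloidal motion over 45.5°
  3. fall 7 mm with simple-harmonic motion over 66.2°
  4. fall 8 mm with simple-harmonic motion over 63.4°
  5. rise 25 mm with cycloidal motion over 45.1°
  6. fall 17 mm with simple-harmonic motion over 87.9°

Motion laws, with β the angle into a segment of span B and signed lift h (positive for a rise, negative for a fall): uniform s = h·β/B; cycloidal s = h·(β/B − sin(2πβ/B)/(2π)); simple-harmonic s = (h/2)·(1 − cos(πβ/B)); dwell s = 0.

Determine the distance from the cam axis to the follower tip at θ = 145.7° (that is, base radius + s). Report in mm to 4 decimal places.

seg 1 [0°–51.9°] uniform, h=5: full span → s += 5 → s = 5.0000
seg 2 [51.9°–97.4°] cycloidal, h=15: full span → s += 15 → s = 20.0000
seg 3 [97.4°–163.6°] simple-harmonic, h=-7: θ=145.7° here. β=48.3, B=66.2. -7/2·(1 − cos(π·0.7296)) = -5.8114 → s = 14.1886
radial distance = base radius + s = 36 + 14.1886 = 50.1886

50.1886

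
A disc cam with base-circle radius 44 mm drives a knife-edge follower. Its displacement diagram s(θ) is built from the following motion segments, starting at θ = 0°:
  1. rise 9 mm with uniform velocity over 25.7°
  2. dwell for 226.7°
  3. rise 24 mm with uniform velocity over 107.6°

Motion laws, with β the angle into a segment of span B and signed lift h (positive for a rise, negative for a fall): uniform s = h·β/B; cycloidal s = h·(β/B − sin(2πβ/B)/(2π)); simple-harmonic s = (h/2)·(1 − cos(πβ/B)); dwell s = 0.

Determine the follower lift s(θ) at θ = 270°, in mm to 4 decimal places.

seg 1 [0°–25.7°] uniform, h=9: full span → s += 9 → s = 9.0000
seg 2 [25.7°–252.4°] dwell: s stays 9.0000
seg 3 [252.4°–360°] uniform, h=24: θ=270° here. β=17.6, B=107.6. 24·17.6/107.6 = 3.9257 → s = 12.9257

12.9257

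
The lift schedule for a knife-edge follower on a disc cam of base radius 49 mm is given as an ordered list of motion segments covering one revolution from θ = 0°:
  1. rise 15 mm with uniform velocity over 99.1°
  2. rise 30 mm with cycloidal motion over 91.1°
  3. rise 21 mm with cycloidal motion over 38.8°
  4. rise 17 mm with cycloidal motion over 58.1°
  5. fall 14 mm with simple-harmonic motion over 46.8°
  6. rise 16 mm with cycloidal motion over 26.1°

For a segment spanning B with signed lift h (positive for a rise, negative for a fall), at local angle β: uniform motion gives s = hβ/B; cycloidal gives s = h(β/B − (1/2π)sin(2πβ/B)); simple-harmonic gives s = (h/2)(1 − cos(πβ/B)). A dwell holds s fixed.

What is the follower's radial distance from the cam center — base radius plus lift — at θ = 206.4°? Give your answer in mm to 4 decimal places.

seg 1 [0°–99.1°] uniform, h=15: full span → s += 15 → s = 15.0000
seg 2 [99.1°–190.2°] cycloidal, h=30: full span → s += 30 → s = 45.0000
seg 3 [190.2°–229°] cycloidal, h=21: θ=206.4° here. β=16.2, B=38.8. 21·(0.4175 − sin(2π·0.4175)/(2π)) = 7.1126 → s = 52.1126
radial distance = base radius + s = 49 + 52.1126 = 101.1126

101.1126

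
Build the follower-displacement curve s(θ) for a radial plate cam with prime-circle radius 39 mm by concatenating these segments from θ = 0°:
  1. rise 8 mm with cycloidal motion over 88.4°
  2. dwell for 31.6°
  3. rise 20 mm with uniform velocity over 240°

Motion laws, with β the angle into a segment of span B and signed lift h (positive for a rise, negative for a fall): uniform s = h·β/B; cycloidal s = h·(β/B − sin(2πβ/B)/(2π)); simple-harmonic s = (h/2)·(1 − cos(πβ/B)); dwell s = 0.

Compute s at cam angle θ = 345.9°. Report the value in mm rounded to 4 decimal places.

seg 1 [0°–88.4°] cycloidal, h=8: full span → s += 8 → s = 8.0000
seg 2 [88.4°–120°] dwell: s stays 8.0000
seg 3 [120°–360°] uniform, h=20: θ=345.9° here. β=225.9, B=240. 20·225.9/240 = 18.8250 → s = 26.8250

26.8250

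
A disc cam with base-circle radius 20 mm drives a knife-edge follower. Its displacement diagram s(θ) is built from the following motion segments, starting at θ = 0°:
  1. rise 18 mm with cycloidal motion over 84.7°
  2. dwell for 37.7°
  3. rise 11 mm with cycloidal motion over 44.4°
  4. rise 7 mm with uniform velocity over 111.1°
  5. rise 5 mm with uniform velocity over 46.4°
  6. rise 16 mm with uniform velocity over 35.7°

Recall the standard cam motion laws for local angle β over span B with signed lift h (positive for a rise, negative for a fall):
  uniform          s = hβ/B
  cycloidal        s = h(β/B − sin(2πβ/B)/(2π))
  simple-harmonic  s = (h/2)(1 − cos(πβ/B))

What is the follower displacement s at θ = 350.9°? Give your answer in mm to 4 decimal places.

seg 1 [0°–84.7°] cycloidal, h=18: full span → s += 18 → s = 18.0000
seg 2 [84.7°–122.4°] dwell: s stays 18.0000
seg 3 [122.4°–166.8°] cycloidal, h=11: full span → s += 11 → s = 29.0000
seg 4 [166.8°–277.9°] uniform, h=7: full span → s += 7 → s = 36.0000
seg 5 [277.9°–324.3°] uniform, h=5: full span → s += 5 → s = 41.0000
seg 6 [324.3°–360°] uniform, h=16: θ=350.9° here. β=26.6, B=35.7. 16·26.6/35.7 = 11.9216 → s = 52.9216

52.9216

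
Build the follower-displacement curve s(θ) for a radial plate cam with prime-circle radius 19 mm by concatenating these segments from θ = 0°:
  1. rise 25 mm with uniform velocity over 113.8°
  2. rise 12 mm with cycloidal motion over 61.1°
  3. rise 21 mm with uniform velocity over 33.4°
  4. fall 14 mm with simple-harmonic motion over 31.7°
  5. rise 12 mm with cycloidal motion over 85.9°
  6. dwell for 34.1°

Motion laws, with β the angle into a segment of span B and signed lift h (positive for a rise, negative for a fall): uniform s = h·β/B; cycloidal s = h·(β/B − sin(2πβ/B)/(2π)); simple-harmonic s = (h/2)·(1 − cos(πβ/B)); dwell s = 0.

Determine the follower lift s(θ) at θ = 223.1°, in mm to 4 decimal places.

seg 1 [0°–113.8°] uniform, h=25: full span → s += 25 → s = 25.0000
seg 2 [113.8°–174.9°] cycloidal, h=12: full span → s += 12 → s = 37.0000
seg 3 [174.9°–208.3°] uniform, h=21: full span → s += 21 → s = 58.0000
seg 4 [208.3°–240°] simple-harmonic, h=-14: θ=223.1° here. β=14.8, B=31.7. -14/2·(1 − cos(π·0.4669)) = -6.2729 → s = 51.7271

51.7271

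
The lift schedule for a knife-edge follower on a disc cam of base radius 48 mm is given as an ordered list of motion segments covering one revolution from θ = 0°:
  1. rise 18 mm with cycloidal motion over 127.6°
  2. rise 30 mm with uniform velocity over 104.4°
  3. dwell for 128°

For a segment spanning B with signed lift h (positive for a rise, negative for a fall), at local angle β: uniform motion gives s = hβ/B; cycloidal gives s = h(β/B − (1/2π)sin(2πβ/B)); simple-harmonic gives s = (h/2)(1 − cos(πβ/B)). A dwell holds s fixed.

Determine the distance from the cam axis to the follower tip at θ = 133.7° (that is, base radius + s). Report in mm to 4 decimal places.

seg 1 [0°–127.6°] cycloidal, h=18: full span → s += 18 → s = 18.0000
seg 2 [127.6°–232°] uniform, h=30: θ=133.7° here. β=6.1, B=104.4. 30·6.1/104.4 = 1.7529 → s = 19.7529
radial distance = base radius + s = 48 + 19.7529 = 67.7529

67.7529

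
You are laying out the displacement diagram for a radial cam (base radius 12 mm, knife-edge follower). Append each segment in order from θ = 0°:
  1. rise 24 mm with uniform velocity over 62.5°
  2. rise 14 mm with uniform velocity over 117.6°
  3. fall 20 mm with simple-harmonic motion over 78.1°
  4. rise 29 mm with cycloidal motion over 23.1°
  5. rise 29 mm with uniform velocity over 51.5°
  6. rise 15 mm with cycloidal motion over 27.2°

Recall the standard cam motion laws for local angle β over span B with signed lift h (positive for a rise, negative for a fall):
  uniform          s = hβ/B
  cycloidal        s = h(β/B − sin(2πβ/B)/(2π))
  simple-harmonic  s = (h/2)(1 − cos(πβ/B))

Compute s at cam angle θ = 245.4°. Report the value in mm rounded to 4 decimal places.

seg 1 [0°–62.5°] uniform, h=24: full span → s += 24 → s = 24.0000
seg 2 [62.5°–180.1°] uniform, h=14: full span → s += 14 → s = 38.0000
seg 3 [180.1°–258.2°] simple-harmonic, h=-20: θ=245.4° here. β=65.3, B=78.1. -20/2·(1 − cos(π·0.8361)) = -18.7035 → s = 19.2965

19.2965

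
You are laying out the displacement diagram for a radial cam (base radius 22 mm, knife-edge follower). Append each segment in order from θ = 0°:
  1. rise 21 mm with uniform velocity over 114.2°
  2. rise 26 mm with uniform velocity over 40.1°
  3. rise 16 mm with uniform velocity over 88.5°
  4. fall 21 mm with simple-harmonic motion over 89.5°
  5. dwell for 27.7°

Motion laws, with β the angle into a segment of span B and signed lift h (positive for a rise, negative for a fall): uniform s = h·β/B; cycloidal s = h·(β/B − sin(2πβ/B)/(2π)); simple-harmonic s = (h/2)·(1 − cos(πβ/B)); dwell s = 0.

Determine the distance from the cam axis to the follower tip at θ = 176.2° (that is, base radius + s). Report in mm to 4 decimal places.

seg 1 [0°–114.2°] uniform, h=21: full span → s += 21 → s = 21.0000
seg 2 [114.2°–154.3°] uniform, h=26: full span → s += 26 → s = 47.0000
seg 3 [154.3°–242.8°] uniform, h=16: θ=176.2° here. β=21.9, B=88.5. 16·21.9/88.5 = 3.9593 → s = 50.9593
radial distance = base radius + s = 22 + 50.9593 = 72.9593

72.9593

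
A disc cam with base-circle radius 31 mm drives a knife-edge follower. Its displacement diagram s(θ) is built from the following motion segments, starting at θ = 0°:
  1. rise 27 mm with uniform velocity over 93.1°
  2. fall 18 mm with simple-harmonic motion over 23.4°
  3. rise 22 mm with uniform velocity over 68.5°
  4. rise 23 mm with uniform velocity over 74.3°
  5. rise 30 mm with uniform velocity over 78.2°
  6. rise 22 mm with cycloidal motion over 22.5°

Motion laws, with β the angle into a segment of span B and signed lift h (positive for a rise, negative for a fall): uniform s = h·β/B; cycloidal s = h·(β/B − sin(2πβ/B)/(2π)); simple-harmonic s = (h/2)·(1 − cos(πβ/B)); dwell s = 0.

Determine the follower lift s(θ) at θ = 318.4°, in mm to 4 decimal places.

seg 1 [0°–93.1°] uniform, h=27: full span → s += 27 → s = 27.0000
seg 2 [93.1°–116.5°] simple-harmonic, h=-18: full span → s += -18 → s = 9.0000
seg 3 [116.5°–185°] uniform, h=22: full span → s += 22 → s = 31.0000
seg 4 [185°–259.3°] uniform, h=23: full span → s += 23 → s = 54.0000
seg 5 [259.3°–337.5°] uniform, h=30: θ=318.4° here. β=59.1, B=78.2. 30·59.1/78.2 = 22.6726 → s = 76.6726

76.6726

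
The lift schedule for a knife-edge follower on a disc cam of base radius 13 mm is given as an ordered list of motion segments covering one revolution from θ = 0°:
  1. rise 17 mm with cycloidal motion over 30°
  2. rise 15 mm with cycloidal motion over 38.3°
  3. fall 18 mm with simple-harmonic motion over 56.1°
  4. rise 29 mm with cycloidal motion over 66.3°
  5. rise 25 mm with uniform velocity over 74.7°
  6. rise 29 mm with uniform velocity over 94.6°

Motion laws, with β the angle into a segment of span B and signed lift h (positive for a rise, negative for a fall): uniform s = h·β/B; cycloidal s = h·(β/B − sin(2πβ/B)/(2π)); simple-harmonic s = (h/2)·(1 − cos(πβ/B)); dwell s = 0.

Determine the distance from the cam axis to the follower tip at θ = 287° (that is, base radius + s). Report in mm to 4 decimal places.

seg 1 [0°–30°] cycloidal, h=17: full span → s += 17 → s = 17.0000
seg 2 [30°–68.3°] cycloidal, h=15: full span → s += 15 → s = 32.0000
seg 3 [68.3°–124.4°] simple-harmonic, h=-18: full span → s += -18 → s = 14.0000
seg 4 [124.4°–190.7°] cycloidal, h=29: full span → s += 29 → s = 43.0000
seg 5 [190.7°–265.4°] uniform, h=25: full span → s += 25 → s = 68.0000
seg 6 [265.4°–360°] uniform, h=29: θ=287° here. β=21.6, B=94.6. 29·21.6/94.6 = 6.6216 → s = 74.6216
radial distance = base radius + s = 13 + 74.6216 = 87.6216

87.6216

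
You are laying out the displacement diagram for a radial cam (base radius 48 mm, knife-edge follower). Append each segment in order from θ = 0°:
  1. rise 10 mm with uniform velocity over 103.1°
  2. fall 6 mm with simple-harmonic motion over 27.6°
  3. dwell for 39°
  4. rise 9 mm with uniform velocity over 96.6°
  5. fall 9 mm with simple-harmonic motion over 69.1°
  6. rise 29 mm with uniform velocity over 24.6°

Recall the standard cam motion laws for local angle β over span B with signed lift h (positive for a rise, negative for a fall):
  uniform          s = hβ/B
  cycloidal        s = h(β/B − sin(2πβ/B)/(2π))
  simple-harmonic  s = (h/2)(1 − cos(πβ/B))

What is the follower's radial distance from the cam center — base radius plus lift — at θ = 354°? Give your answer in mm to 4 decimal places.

seg 1 [0°–103.1°] uniform, h=10: full span → s += 10 → s = 10.0000
seg 2 [103.1°–130.7°] simple-harmonic, h=-6: full span → s += -6 → s = 4.0000
seg 3 [130.7°–169.7°] dwell: s stays 4.0000
seg 4 [169.7°–266.3°] uniform, h=9: full span → s += 9 → s = 13.0000
seg 5 [266.3°–335.4°] simple-harmonic, h=-9: full span → s += -9 → s = 4.0000
seg 6 [335.4°–360°] uniform, h=29: θ=354° here. β=18.6, B=24.6. 29·18.6/24.6 = 21.9268 → s = 25.9268
radial distance = base radius + s = 48 + 25.9268 = 73.9268

73.9268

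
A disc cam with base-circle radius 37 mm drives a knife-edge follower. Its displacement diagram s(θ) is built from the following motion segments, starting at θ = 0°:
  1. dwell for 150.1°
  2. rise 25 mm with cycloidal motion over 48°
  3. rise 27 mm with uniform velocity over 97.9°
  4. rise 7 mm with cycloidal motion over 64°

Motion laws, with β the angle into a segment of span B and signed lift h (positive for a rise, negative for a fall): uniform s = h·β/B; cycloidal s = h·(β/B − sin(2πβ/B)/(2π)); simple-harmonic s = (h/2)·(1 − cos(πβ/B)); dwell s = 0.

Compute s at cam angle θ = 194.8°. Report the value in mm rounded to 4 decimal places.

seg 1 [0°–150.1°] dwell: s stays 0.0000
seg 2 [150.1°–198.1°] cycloidal, h=25: θ=194.8° here. β=44.7, B=48. 25·(0.9313 − sin(2π·0.9313)/(2π)) = 24.9470 → s = 24.9470

24.9470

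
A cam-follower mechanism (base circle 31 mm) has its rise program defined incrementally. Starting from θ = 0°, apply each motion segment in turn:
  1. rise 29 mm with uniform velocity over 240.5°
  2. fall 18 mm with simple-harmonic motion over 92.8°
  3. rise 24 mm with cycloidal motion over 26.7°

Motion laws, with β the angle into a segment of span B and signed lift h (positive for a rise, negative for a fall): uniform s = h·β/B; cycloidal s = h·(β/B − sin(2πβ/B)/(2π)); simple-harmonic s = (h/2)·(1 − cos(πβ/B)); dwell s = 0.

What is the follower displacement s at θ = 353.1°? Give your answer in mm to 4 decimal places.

seg 1 [0°–240.5°] uniform, h=29: full span → s += 29 → s = 29.0000
seg 2 [240.5°–333.3°] simple-harmonic, h=-18: full span → s += -18 → s = 11.0000
seg 3 [333.3°–360°] cycloidal, h=24: θ=353.1° here. β=19.8, B=26.7. 24·(0.7416 − sin(2π·0.7416)/(2π)) = 21.6121 → s = 32.6121

32.6121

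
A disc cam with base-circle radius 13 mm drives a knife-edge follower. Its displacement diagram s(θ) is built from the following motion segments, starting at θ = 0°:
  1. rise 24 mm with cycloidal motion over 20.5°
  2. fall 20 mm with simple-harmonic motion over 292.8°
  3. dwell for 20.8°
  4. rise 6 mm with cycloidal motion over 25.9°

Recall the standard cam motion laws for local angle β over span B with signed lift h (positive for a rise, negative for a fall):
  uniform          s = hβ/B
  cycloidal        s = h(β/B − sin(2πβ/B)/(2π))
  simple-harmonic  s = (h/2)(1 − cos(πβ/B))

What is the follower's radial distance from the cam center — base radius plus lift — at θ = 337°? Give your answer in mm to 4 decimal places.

seg 1 [0°–20.5°] cycloidal, h=24: full span → s += 24 → s = 24.0000
seg 2 [20.5°–313.3°] simple-harmonic, h=-20: full span → s += -20 → s = 4.0000
seg 3 [313.3°–334.1°] dwell: s stays 4.0000
seg 4 [334.1°–360°] cycloidal, h=6: θ=337° here. β=2.9, B=25.9. 6·(0.1120 − sin(2π·0.1120)/(2π)) = 0.0541 → s = 4.0541
radial distance = base radius + s = 13 + 4.0541 = 17.0541

17.0541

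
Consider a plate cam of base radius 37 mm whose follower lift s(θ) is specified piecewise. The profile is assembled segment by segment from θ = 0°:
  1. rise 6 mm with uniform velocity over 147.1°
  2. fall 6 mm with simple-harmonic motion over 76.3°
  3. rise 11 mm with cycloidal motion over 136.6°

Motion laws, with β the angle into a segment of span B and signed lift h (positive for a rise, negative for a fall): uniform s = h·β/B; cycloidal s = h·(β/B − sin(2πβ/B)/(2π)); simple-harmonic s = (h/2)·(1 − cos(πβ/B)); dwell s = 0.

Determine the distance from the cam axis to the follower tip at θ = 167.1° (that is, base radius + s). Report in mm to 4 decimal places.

seg 1 [0°–147.1°] uniform, h=6: full span → s += 6 → s = 6.0000
seg 2 [147.1°–223.4°] simple-harmonic, h=-6: θ=167.1° here. β=20, B=76.3. -6/2·(1 − cos(π·0.2621)) = -0.9610 → s = 5.0390
radial distance = base radius + s = 37 + 5.0390 = 42.0390

42.0390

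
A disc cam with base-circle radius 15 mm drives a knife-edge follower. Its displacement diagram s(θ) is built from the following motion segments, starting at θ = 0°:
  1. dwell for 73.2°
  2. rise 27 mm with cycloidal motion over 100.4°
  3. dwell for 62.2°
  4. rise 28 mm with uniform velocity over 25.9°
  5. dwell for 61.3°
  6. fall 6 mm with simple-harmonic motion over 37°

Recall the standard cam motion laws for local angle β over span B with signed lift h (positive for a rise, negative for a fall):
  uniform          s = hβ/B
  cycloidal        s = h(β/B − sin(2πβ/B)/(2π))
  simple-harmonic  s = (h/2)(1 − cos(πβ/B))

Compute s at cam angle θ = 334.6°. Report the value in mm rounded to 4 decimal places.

seg 1 [0°–73.2°] dwell: s stays 0.0000
seg 2 [73.2°–173.6°] cycloidal, h=27: full span → s += 27 → s = 27.0000
seg 3 [173.6°–235.8°] dwell: s stays 27.0000
seg 4 [235.8°–261.7°] uniform, h=28: full span → s += 28 → s = 55.0000
seg 5 [261.7°–323°] dwell: s stays 55.0000
seg 6 [323°–360°] simple-harmonic, h=-6: θ=334.6° here. β=11.6, B=37. -6/2·(1 − cos(π·0.3135)) = -1.3412 → s = 53.6588

53.6588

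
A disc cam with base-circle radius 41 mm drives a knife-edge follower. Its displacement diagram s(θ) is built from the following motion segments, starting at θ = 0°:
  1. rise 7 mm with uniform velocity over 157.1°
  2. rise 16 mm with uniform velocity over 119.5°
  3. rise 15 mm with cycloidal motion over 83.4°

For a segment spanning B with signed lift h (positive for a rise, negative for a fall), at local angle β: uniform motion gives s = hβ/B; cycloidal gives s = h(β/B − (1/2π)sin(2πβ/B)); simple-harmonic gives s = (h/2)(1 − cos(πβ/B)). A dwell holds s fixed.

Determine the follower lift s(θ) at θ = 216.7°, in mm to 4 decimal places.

seg 1 [0°–157.1°] uniform, h=7: full span → s += 7 → s = 7.0000
seg 2 [157.1°–276.6°] uniform, h=16: θ=216.7° here. β=59.6, B=119.5. 16·59.6/119.5 = 7.9799 → s = 14.9799

14.9799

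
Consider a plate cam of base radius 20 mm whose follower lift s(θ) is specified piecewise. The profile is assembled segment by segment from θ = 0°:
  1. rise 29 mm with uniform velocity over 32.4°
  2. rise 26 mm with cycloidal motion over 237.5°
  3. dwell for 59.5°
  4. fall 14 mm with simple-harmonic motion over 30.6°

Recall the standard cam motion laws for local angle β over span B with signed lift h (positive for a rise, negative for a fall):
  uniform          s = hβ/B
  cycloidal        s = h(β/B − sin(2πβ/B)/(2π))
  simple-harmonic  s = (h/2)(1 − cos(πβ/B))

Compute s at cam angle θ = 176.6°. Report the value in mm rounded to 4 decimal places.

seg 1 [0°–32.4°] uniform, h=29: full span → s += 29 → s = 29.0000
seg 2 [32.4°–269.9°] cycloidal, h=26: θ=176.6° here. β=144.2, B=237.5. 26·(0.6072 − sin(2π·0.6072)/(2π)) = 18.3664 → s = 47.3664

47.3664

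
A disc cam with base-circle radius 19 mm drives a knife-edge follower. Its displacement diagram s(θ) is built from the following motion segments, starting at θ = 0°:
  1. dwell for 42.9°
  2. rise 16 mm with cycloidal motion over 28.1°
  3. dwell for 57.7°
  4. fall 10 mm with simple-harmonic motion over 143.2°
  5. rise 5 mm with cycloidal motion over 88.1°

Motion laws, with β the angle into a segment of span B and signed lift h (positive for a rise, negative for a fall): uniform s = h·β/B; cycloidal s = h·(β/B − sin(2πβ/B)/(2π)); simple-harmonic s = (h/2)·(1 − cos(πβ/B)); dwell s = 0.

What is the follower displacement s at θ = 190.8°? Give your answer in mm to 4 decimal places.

seg 1 [0°–42.9°] dwell: s stays 0.0000
seg 2 [42.9°–71°] cycloidal, h=16: full span → s += 16 → s = 16.0000
seg 3 [71°–128.7°] dwell: s stays 16.0000
seg 4 [128.7°–271.9°] simple-harmonic, h=-10: θ=190.8° here. β=62.1, B=143.2. -10/2·(1 − cos(π·0.4337)) = -3.9654 → s = 12.0346

12.0346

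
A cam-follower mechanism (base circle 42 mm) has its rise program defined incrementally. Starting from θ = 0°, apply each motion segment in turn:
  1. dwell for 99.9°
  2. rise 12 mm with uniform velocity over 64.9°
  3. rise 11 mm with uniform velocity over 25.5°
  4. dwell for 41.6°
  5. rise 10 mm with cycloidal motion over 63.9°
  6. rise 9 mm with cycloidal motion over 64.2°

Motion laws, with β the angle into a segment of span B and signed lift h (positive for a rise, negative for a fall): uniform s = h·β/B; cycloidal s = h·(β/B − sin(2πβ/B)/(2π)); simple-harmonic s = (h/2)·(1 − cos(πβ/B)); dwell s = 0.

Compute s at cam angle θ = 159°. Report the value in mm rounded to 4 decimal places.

seg 1 [0°–99.9°] dwell: s stays 0.0000
seg 2 [99.9°–164.8°] uniform, h=12: θ=159° here. β=59.1, B=64.9. 12·59.1/64.9 = 10.9276 → s = 10.9276

10.9276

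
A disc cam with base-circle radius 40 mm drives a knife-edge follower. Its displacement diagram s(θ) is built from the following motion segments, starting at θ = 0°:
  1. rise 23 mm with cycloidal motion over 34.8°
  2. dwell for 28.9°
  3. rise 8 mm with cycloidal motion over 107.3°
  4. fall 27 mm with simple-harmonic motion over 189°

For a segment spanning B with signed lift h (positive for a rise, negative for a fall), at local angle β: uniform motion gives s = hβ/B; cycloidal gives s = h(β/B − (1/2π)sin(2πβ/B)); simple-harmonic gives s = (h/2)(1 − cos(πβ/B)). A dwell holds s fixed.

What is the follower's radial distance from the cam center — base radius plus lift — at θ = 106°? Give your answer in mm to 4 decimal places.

seg 1 [0°–34.8°] cycloidal, h=23: full span → s += 23 → s = 23.0000
seg 2 [34.8°–63.7°] dwell: s stays 23.0000
seg 3 [63.7°–171°] cycloidal, h=8: θ=106° here. β=42.3, B=107.3. 8·(0.3942 − sin(2π·0.3942)/(2π)) = 2.3685 → s = 25.3685
radial distance = base radius + s = 40 + 25.3685 = 65.3685

65.3685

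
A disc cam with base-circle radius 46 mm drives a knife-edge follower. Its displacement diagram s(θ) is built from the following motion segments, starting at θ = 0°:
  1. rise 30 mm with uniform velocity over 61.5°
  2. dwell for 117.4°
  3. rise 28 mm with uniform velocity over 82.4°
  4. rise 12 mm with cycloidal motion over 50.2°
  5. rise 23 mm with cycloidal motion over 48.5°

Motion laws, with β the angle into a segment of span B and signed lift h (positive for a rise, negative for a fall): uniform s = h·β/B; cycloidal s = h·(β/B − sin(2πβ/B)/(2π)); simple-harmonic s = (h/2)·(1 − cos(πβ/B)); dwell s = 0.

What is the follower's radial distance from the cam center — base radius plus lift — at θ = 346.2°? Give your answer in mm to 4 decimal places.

seg 1 [0°–61.5°] uniform, h=30: full span → s += 30 → s = 30.0000
seg 2 [61.5°–178.9°] dwell: s stays 30.0000
seg 3 [178.9°–261.3°] uniform, h=28: full span → s += 28 → s = 58.0000
seg 4 [261.3°–311.5°] cycloidal, h=12: full span → s += 12 → s = 70.0000
seg 5 [311.5°–360°] cycloidal, h=23: θ=346.2° here. β=34.7, B=48.5. 23·(0.7155 − sin(2π·0.7155)/(2π)) = 20.0304 → s = 90.0304
radial distance = base radius + s = 46 + 90.0304 = 136.0304

136.0304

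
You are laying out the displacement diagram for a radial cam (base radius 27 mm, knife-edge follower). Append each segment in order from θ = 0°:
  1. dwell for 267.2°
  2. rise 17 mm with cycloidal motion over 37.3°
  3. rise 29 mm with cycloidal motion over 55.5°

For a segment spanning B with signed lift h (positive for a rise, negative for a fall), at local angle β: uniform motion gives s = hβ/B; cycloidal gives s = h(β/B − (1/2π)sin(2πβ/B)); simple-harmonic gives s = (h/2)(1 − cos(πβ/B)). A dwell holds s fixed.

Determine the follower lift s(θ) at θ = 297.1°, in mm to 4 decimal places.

seg 1 [0°–267.2°] dwell: s stays 0.0000
seg 2 [267.2°–304.5°] cycloidal, h=17: θ=297.1° here. β=29.9, B=37.3. 17·(0.8016 − sin(2π·0.8016)/(2π)) = 16.1920 → s = 16.1920

16.1920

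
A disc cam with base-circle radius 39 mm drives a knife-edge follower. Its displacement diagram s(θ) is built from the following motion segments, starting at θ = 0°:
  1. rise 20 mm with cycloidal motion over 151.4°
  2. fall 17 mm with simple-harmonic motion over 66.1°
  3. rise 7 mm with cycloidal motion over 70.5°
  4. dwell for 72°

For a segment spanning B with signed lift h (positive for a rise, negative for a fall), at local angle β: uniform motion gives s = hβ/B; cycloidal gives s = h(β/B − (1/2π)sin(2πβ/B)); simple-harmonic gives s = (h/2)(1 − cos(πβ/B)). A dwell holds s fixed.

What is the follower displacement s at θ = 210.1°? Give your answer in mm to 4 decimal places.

seg 1 [0°–151.4°] cycloidal, h=20: full span → s += 20 → s = 20.0000
seg 2 [151.4°–217.5°] simple-harmonic, h=-17: θ=210.1° here. β=58.7, B=66.1. -17/2·(1 − cos(π·0.8880)) = -16.4797 → s = 3.5203

3.5203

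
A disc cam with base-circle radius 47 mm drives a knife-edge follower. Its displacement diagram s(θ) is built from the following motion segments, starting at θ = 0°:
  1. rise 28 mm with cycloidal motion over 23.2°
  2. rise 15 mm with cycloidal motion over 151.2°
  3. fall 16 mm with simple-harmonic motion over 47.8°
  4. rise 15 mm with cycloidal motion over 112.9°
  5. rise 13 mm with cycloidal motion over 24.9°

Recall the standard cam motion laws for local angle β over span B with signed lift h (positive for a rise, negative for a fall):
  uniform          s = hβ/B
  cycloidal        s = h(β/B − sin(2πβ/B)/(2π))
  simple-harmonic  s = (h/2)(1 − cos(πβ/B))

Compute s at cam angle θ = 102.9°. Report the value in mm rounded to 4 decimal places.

seg 1 [0°–23.2°] cycloidal, h=28: full span → s += 28 → s = 28.0000
seg 2 [23.2°–174.4°] cycloidal, h=15: θ=102.9° here. β=79.7, B=151.2. 15·(0.5271 − sin(2π·0.5271)/(2π)) = 8.3115 → s = 36.3115

36.3115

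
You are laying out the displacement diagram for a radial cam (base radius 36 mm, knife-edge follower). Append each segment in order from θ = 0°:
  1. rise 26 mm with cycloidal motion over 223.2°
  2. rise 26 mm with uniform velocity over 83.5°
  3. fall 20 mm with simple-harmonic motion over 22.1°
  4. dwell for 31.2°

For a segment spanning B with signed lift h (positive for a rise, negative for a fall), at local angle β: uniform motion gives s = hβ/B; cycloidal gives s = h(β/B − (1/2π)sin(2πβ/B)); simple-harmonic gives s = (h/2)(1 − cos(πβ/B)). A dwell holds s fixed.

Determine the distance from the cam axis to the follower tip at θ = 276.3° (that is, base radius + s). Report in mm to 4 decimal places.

seg 1 [0°–223.2°] cycloidal, h=26: full span → s += 26 → s = 26.0000
seg 2 [223.2°–306.7°] uniform, h=26: θ=276.3° here. β=53.1, B=83.5. 26·53.1/83.5 = 16.5341 → s = 42.5341
radial distance = base radius + s = 36 + 42.5341 = 78.5341

78.5341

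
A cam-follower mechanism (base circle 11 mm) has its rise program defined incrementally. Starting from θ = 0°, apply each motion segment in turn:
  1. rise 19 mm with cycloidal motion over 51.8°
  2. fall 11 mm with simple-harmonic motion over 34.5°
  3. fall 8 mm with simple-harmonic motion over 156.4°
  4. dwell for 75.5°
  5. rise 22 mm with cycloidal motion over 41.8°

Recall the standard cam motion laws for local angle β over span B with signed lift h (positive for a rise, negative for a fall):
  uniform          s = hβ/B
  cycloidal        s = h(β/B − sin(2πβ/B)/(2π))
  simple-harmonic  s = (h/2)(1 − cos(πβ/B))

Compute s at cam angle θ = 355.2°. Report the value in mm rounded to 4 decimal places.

seg 1 [0°–51.8°] cycloidal, h=19: full span → s += 19 → s = 19.0000
seg 2 [51.8°–86.3°] simple-harmonic, h=-11: full span → s += -11 → s = 8.0000
seg 3 [86.3°–242.7°] simple-harmonic, h=-8: full span → s += -8 → s = 0.0000
seg 4 [242.7°–318.2°] dwell: s stays 0.0000
seg 5 [318.2°–360°] cycloidal, h=22: θ=355.2° here. β=37, B=41.8. 22·(0.8852 − sin(2π·0.8852)/(2π)) = 21.7864 → s = 21.7864

21.7864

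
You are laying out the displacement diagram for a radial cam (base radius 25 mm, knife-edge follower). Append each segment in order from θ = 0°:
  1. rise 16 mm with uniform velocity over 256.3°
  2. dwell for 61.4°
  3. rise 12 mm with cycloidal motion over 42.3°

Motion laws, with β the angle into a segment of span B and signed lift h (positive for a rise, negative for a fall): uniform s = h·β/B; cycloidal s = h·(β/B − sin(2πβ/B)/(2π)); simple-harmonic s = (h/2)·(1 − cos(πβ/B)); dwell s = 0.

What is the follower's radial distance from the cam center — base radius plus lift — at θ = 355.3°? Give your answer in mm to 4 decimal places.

seg 1 [0°–256.3°] uniform, h=16: full span → s += 16 → s = 16.0000
seg 2 [256.3°–317.7°] dwell: s stays 16.0000
seg 3 [317.7°–360°] cycloidal, h=12: θ=355.3° here. β=37.6, B=42.3. 12·(0.8889 − sin(2π·0.8889)/(2π)) = 11.8943 → s = 27.8943
radial distance = base radius + s = 25 + 27.8943 = 52.8943

52.8943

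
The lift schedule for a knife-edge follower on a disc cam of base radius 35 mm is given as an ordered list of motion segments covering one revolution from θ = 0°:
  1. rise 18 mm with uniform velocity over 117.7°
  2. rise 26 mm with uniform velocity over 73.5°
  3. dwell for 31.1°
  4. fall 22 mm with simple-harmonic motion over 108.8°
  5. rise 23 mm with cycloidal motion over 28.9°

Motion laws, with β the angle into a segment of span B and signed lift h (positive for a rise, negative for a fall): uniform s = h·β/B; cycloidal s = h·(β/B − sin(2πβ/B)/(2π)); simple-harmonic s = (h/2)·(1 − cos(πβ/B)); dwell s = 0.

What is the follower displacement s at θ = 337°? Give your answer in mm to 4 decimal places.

seg 1 [0°–117.7°] uniform, h=18: full span → s += 18 → s = 18.0000
seg 2 [117.7°–191.2°] uniform, h=26: full span → s += 26 → s = 44.0000
seg 3 [191.2°–222.3°] dwell: s stays 44.0000
seg 4 [222.3°–331.1°] simple-harmonic, h=-22: full span → s += -22 → s = 22.0000
seg 5 [331.1°–360°] cycloidal, h=23: θ=337° here. β=5.9, B=28.9. 23·(0.2042 − sin(2π·0.2042)/(2π)) = 1.1858 → s = 23.1858

23.1858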